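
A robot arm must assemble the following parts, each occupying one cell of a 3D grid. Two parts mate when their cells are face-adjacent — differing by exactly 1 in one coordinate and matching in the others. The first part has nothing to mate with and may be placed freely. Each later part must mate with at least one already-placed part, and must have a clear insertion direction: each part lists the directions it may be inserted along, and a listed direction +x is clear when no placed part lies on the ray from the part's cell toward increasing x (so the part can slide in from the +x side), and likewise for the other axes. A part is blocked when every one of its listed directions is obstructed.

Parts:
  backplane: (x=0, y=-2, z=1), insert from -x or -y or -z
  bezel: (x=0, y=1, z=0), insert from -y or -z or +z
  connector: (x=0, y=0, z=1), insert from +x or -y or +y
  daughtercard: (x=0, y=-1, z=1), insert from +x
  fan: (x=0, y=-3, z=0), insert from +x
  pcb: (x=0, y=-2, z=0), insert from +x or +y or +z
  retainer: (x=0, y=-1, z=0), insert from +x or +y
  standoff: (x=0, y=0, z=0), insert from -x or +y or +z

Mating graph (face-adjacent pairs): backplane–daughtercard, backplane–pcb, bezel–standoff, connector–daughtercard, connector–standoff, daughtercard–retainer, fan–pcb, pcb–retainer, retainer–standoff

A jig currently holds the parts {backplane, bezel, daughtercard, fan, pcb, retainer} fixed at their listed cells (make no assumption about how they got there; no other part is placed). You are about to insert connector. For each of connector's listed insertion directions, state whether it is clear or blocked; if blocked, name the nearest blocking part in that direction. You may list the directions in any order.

+x: clear; +y: clear; -y: blocked by daughtercard

+x: ray from connector(0, 0, 1) has no placed part ⇒ clear
-y: nearest on ray is daughtercard@(0, -1, 1) ⇒ blocked
+y: ray from connector(0, 0, 1) has no placed part ⇒ clear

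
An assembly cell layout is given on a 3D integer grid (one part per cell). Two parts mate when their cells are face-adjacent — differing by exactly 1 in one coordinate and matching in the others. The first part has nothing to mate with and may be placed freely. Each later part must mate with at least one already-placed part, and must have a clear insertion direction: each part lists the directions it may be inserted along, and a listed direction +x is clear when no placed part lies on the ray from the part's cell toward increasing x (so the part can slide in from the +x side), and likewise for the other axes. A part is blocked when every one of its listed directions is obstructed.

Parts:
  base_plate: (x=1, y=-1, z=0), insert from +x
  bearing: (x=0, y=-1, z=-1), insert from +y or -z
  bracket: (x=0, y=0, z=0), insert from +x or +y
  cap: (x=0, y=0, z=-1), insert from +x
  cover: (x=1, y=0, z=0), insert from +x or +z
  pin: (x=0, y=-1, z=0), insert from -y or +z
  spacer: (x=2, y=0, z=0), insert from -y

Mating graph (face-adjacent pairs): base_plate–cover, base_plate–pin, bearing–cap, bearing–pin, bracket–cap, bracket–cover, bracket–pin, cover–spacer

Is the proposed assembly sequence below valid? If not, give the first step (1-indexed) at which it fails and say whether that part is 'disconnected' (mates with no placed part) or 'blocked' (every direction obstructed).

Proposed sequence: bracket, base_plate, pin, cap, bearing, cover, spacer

1. bracket@(0, 0, 0) [+x clear] — {bracket}
2. base_plate@(1, -1, 0) — no placed neighbour ⇒ disconnected

Invalid at step 2 (disconnected)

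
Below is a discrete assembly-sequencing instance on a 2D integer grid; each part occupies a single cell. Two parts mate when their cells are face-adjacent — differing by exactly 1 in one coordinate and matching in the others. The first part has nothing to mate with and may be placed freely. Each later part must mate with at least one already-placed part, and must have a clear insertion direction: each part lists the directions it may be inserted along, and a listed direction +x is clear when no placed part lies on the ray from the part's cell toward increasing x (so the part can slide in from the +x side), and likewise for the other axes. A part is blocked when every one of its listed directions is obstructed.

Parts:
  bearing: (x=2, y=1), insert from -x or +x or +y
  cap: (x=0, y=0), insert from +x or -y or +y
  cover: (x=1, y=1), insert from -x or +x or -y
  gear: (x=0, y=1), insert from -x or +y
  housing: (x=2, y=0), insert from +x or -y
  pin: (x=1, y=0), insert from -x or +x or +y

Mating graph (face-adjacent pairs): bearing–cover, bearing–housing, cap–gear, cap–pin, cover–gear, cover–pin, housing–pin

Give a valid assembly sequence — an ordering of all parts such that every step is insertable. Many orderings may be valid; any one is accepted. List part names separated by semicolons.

1. cap@(0, 0) [+x clear] — {cap}
2. pin@(1, 0) [+x clear] — {cap, pin}
3. cover@(1, 1) [-x clear] — {cap, cover, pin}
4. housing@(2, 0) [+x clear] — {cap, cover, housing, pin}
5. bearing@(2, 1) [+x clear] — {bearing, cap, cover, housing, pin}
6. gear@(0, 1) [-x clear] — {bearing, cap, cover, gear, housing, pin}

cap; pin; cover; housing; bearing; gear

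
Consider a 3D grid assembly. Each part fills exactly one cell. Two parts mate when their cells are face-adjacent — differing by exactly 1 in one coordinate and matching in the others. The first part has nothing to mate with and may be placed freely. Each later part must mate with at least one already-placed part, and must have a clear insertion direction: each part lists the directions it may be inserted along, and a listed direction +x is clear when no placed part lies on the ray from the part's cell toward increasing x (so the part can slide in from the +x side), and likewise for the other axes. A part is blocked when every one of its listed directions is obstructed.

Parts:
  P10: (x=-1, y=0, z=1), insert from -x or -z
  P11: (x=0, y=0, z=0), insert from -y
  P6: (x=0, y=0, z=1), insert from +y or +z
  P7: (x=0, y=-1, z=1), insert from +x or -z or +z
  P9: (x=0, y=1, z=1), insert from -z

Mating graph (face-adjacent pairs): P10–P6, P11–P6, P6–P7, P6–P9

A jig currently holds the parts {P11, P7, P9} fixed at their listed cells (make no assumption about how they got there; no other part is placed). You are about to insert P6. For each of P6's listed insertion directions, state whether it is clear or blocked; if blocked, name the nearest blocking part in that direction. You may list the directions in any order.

+y: blocked by P9; +z: clear

+y: nearest on ray is P9@(0, 1, 1) ⇒ blocked
+z: ray from P6(0, 0, 1) has no placed part ⇒ clear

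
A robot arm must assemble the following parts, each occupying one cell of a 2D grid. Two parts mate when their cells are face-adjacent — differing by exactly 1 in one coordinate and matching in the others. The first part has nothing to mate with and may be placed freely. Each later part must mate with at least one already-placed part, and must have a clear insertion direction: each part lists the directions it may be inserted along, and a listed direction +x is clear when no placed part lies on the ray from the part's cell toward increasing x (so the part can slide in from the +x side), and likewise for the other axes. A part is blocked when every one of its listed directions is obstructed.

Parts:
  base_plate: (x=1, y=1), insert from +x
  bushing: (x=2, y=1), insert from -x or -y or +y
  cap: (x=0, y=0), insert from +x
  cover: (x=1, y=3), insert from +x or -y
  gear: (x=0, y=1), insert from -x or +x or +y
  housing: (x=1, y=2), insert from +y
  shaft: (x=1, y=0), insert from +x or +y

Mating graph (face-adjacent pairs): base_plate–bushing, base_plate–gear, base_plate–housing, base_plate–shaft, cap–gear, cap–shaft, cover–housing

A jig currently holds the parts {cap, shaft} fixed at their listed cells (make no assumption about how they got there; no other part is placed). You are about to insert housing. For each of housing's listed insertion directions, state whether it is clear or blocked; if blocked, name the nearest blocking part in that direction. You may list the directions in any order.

+y: clear

+y: ray from housing(1, 2) has no placed part ⇒ clear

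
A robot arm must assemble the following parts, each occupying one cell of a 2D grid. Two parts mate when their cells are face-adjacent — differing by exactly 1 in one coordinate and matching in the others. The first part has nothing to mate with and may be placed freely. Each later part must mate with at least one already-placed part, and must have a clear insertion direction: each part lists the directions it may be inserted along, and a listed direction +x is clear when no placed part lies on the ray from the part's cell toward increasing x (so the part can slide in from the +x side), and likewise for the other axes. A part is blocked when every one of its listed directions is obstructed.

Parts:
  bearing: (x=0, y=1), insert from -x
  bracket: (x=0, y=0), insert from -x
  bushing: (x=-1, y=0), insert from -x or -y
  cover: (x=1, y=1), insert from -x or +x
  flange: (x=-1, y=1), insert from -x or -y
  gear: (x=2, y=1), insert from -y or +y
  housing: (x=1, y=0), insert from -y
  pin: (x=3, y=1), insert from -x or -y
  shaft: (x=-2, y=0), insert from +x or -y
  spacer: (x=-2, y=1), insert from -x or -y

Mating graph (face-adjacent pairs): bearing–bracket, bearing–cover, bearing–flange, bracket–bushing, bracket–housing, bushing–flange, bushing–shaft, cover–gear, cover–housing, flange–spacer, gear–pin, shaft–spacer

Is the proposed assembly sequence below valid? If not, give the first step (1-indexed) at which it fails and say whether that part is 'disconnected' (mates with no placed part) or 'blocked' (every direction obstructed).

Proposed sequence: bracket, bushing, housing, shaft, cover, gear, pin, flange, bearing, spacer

1. bracket@(0, 0) [-x clear] — {bracket}
2. bushing@(-1, 0) [-x clear] — {bracket, bushing}
3. housing@(1, 0) [-y clear] — {bracket, bushing, housing}
4. shaft@(-2, 0) [-y clear] — {bracket, bushing, housing, shaft}
5. cover@(1, 1) [-x clear] — {bracket, bushing, cover, housing, shaft}
6. gear@(2, 1) [-y clear] — {bracket, bushing, cover, gear, housing, shaft}
7. pin@(3, 1) [-y clear] — {bracket, bushing, cover, gear, housing, pin, shaft}
8. flange@(-1, 1) [-x clear] — {bracket, bushing, cover, flange, gear, housing, pin, shaft}
9. bearing@(0, 1) — -x all obstructed ⇒ blocked

Invalid at step 9 (blocked)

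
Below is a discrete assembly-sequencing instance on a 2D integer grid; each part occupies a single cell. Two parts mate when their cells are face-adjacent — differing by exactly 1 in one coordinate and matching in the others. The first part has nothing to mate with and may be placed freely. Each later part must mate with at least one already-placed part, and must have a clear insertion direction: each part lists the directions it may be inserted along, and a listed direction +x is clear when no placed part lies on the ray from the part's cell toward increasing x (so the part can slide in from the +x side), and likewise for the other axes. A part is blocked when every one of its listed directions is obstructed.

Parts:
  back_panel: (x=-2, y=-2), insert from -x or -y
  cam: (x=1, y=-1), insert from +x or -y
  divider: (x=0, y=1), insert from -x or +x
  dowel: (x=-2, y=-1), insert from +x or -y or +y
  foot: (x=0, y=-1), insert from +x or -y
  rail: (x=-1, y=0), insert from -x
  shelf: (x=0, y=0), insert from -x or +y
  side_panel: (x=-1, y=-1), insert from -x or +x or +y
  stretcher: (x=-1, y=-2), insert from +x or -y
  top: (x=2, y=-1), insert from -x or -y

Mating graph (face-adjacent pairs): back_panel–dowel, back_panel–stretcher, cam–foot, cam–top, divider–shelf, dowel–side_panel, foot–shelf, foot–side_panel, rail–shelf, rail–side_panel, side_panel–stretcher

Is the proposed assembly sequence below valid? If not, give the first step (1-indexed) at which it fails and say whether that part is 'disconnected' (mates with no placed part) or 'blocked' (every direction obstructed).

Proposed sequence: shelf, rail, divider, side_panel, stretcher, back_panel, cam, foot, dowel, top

Invalid at step 7 (disconnected)

1. shelf@(0, 0) [-x clear] — {shelf}
2. rail@(-1, 0) [-x clear] — {rail, shelf}
3. divider@(0, 1) [-x clear] — {divider, rail, shelf}
4. side_panel@(-1, -1) [-x clear] — {divider, rail, shelf, side_panel}
5. stretcher@(-1, -2) [+x clear] — {divider, rail, shelf, side_panel, stretcher}
6. back_panel@(-2, -2) [-x clear] — {back_panel, divider, rail, shelf, side_panel, stretcher}
7. cam@(1, -1) — no placed neighbour ⇒ disconnected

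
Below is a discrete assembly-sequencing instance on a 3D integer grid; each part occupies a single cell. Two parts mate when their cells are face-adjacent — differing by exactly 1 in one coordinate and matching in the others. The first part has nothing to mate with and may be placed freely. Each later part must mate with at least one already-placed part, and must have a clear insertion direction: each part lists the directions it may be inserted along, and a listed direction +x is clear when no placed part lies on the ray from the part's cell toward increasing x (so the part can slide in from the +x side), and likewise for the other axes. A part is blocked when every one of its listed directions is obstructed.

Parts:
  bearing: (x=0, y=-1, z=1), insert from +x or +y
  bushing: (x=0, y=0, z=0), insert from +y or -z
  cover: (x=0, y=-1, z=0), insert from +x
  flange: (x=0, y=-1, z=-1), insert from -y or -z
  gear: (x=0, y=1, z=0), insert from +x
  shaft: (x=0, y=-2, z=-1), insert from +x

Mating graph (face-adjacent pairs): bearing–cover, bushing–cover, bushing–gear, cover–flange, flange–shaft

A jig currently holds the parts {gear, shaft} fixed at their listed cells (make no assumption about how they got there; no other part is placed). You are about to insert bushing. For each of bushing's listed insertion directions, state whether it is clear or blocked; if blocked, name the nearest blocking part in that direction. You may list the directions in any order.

+y: nearest on ray is gear@(0, 1, 0) ⇒ blocked
-z: ray from bushing(0, 0, 0) has no placed part ⇒ clear

+y: blocked by gear; -z: clear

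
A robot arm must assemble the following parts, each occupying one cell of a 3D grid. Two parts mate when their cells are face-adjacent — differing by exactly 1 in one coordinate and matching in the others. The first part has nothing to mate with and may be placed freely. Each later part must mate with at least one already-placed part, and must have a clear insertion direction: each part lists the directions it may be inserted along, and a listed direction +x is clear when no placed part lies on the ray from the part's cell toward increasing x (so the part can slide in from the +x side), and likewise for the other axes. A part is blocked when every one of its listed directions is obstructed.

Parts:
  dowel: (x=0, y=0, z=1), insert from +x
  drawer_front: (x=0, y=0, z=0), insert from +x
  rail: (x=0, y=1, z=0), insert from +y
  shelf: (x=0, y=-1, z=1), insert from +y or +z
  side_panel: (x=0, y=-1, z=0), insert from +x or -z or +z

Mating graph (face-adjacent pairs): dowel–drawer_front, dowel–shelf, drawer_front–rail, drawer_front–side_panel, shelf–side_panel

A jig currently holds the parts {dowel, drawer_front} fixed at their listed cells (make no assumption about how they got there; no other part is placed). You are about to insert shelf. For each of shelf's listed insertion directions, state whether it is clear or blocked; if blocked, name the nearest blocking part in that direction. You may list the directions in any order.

+y: nearest on ray is dowel@(0, 0, 1) ⇒ blocked
+z: ray from shelf(0, -1, 1) has no placed part ⇒ clear

+y: blocked by dowel; +z: clear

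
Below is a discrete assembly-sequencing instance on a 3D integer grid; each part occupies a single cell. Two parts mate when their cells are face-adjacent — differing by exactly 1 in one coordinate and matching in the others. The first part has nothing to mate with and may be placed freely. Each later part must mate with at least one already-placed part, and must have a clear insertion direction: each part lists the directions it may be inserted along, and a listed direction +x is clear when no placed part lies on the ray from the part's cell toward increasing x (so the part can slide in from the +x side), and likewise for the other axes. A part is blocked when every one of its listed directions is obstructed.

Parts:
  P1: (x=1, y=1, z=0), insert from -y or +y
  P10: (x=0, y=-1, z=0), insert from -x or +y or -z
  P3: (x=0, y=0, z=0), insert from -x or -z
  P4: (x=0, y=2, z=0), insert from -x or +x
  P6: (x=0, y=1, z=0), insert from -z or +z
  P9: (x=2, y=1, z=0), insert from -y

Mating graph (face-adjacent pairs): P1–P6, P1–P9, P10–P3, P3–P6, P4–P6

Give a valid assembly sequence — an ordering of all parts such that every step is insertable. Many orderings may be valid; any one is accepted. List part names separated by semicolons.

1. P4@(0, 2, 0) [-x clear] — {P4}
2. P6@(0, 1, 0) [-z clear] — {P4, P6}
3. P3@(0, 0, 0) [-x clear] — {P3, P4, P6}
4. P1@(1, 1, 0) [-y clear] — {P1, P3, P4, P6}
5. P10@(0, -1, 0) [-x clear] — {P1, P10, P3, P4, P6}
6. P9@(2, 1, 0) [-y clear] — {P1, P10, P3, P4, P6, P9}

P4; P6; P3; P1; P10; P9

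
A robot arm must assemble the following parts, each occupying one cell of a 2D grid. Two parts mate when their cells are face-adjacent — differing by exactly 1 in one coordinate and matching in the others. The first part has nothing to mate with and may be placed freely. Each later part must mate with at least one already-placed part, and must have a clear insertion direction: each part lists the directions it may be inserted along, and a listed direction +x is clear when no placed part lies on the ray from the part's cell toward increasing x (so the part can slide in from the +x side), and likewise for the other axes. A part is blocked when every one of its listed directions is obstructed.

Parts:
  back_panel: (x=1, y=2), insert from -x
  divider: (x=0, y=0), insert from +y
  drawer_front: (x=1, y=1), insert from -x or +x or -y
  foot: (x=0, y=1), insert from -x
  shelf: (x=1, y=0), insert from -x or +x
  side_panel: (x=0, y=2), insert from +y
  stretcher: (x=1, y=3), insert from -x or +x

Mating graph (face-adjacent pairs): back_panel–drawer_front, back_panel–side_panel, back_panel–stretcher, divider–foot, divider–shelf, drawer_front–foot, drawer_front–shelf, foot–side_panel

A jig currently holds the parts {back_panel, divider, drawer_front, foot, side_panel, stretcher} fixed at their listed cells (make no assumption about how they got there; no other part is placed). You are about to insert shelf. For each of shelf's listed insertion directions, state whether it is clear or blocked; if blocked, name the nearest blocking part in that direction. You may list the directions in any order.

-x: nearest on ray is divider@(0, 0) ⇒ blocked
+x: ray from shelf(1, 0) has no placed part ⇒ clear

+x: clear; -x: blocked by divider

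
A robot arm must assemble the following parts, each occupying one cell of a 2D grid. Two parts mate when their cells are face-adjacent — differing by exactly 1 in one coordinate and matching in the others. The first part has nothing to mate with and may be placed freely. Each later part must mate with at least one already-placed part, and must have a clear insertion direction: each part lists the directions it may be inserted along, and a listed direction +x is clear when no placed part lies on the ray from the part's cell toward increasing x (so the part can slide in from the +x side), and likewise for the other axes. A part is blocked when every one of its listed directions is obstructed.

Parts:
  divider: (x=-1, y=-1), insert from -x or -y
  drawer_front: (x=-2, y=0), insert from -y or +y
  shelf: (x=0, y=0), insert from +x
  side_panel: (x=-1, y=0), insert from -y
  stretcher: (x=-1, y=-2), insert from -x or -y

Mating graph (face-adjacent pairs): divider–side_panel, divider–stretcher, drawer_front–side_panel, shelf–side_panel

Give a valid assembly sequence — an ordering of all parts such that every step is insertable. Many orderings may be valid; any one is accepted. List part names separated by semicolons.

1. shelf@(0, 0) [+x clear] — {shelf}
2. side_panel@(-1, 0) [-y clear] — {shelf, side_panel}
3. divider@(-1, -1) [-x clear] — {divider, shelf, side_panel}
4. stretcher@(-1, -2) [-x clear] — {divider, shelf, side_panel, stretcher}
5. drawer_front@(-2, 0) [-y clear] — {divider, drawer_front, shelf, side_panel, stretcher}

shelf; side_panel; divider; stretcher; drawer_front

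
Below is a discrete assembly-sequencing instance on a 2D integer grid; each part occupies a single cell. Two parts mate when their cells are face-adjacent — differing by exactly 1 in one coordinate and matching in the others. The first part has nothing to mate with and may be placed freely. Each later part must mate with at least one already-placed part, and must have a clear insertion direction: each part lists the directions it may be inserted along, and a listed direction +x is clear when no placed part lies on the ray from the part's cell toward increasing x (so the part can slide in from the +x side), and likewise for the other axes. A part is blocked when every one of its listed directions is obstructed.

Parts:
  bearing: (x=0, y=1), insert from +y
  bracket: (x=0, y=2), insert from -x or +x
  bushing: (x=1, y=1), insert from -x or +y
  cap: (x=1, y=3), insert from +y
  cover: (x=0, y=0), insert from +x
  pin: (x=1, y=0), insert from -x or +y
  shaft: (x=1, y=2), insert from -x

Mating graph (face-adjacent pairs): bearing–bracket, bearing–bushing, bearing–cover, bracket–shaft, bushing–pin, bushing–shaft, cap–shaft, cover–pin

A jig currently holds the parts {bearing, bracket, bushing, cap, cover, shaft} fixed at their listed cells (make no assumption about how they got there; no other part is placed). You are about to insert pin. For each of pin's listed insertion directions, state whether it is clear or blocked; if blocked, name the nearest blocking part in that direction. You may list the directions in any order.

+y: blocked by bushing; -x: blocked by cover

-x: nearest on ray is cover@(0, 0) ⇒ blocked
+y: nearest on ray is bushing@(1, 1) ⇒ blocked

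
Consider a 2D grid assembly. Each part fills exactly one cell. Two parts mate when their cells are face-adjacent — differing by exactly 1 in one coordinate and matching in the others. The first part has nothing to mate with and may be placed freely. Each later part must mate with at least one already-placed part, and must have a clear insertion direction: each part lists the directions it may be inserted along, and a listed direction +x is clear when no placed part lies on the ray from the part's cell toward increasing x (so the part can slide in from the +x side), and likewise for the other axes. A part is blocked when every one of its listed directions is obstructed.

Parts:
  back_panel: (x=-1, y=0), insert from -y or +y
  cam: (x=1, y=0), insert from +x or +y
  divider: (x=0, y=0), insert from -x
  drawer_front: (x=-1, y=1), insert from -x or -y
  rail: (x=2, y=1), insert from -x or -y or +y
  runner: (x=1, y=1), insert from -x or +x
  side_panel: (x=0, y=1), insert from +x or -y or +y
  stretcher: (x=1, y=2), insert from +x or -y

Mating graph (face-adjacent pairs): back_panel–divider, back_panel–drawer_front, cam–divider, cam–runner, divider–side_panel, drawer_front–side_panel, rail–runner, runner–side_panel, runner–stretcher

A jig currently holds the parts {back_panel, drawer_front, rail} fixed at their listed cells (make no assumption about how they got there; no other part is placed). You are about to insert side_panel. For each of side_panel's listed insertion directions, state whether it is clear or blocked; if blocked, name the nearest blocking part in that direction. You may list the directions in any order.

+x: nearest on ray is rail@(2, 1) ⇒ blocked
-y: ray from side_panel(0, 1) has no placed part ⇒ clear
+y: ray from side_panel(0, 1) has no placed part ⇒ clear

+x: blocked by rail; +y: clear; -y: clear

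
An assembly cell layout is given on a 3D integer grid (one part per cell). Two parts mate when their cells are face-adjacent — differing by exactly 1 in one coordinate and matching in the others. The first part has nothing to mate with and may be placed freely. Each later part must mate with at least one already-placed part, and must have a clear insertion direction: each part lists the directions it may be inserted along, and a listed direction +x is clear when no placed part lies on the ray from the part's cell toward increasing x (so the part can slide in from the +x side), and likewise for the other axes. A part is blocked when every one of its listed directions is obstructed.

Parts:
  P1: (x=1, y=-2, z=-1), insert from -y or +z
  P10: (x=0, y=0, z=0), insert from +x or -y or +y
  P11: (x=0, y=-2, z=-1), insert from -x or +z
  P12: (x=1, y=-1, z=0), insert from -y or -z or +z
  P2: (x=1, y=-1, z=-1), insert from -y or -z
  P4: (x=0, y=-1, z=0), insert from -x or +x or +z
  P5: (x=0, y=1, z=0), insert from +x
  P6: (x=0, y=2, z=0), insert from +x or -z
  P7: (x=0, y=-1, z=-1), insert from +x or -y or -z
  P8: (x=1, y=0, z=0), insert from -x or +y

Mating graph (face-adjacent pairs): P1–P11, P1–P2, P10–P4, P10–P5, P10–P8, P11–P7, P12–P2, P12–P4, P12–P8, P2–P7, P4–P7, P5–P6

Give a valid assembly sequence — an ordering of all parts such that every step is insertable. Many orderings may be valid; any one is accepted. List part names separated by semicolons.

P8; P10; P5; P4; P12; P2; P1; P11; P7; P6

1. P8@(1, 0, 0) [-x clear] — {P8}
2. P10@(0, 0, 0) [-y clear] — {P10, P8}
3. P5@(0, 1, 0) [+x clear] — {P10, P5, P8}
4. P4@(0, -1, 0) [-x clear] — {P10, P4, P5, P8}
5. P12@(1, -1, 0) [-y clear] — {P10, P12, P4, P5, P8}
6. P2@(1, -1, -1) [-y clear] — {P10, P12, P2, P4, P5, P8}
7. P1@(1, -2, -1) [-y clear] — {P1, P10, P12, P2, P4, P5, P8}
8. P11@(0, -2, -1) [-x clear] — {P1, P10, P11, P12, P2, P4, P5, P8}
9. P7@(0, -1, -1) [-z clear] — {P1, P10, P11, P12, P2, P4, P5, P7, P8}
10. P6@(0, 2, 0) [+x clear] — {P1, P10, P11, P12, P2, P4, P5, P6, P7, P8}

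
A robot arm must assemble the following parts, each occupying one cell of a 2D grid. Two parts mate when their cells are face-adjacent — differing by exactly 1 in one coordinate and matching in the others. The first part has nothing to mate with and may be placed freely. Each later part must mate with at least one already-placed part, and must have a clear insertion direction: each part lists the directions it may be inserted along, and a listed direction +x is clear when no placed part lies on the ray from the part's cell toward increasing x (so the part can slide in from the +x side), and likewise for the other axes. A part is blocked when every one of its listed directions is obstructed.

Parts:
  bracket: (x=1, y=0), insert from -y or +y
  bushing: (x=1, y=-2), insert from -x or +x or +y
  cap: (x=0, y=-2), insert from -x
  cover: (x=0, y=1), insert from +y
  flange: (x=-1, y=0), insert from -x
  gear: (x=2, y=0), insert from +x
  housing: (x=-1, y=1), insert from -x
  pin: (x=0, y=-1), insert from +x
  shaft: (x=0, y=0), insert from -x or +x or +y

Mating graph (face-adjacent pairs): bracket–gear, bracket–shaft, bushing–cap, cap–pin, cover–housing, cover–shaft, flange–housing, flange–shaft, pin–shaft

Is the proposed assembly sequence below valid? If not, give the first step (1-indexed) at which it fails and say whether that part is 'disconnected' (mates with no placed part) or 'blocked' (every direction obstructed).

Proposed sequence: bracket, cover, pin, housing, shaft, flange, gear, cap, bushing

1. bracket@(1, 0) [-y clear] — {bracket}
2. cover@(0, 1) — no placed neighbour ⇒ disconnected

Invalid at step 2 (disconnected)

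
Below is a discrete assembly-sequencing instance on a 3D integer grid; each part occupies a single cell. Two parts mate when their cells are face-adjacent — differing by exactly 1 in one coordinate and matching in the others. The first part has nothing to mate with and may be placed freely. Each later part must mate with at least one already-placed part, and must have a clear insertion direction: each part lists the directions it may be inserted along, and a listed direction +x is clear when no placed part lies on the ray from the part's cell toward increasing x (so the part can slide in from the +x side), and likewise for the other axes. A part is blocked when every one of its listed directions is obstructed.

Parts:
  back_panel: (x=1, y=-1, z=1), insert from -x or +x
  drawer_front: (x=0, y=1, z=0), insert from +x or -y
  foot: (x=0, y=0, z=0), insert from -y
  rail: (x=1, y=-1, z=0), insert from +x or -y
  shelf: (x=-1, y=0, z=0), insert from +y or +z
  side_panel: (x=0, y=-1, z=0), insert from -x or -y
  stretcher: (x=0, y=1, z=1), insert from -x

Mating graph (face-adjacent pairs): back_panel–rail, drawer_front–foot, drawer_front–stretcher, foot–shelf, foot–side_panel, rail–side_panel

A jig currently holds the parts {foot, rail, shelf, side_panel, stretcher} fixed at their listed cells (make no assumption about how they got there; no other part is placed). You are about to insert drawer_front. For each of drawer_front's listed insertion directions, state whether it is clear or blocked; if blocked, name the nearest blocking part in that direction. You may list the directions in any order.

+x: ray from drawer_front(0, 1, 0) has no placed part ⇒ clear
-y: nearest on ray is foot@(0, 0, 0) ⇒ blocked

+x: clear; -y: blocked by foot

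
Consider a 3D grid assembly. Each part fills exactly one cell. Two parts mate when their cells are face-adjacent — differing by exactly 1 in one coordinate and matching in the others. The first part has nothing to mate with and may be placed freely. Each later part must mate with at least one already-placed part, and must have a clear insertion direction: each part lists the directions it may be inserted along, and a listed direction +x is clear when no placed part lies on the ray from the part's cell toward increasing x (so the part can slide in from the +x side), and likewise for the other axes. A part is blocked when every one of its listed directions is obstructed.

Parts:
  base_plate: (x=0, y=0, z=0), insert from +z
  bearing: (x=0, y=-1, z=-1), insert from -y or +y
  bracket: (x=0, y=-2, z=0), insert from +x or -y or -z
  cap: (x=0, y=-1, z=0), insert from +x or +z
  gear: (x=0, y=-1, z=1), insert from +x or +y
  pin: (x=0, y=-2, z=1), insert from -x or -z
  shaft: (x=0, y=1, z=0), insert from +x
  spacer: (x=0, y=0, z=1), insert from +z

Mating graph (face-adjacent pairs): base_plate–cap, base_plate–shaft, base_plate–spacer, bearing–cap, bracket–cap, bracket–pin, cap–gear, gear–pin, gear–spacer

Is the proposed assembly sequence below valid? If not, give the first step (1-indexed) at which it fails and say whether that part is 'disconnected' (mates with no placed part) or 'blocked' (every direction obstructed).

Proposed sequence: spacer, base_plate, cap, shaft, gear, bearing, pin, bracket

Invalid at step 2 (blocked)

1. spacer@(0, 0, 1) [+z clear] — {spacer}
2. base_plate@(0, 0, 0) — +z all obstructed ⇒ blocked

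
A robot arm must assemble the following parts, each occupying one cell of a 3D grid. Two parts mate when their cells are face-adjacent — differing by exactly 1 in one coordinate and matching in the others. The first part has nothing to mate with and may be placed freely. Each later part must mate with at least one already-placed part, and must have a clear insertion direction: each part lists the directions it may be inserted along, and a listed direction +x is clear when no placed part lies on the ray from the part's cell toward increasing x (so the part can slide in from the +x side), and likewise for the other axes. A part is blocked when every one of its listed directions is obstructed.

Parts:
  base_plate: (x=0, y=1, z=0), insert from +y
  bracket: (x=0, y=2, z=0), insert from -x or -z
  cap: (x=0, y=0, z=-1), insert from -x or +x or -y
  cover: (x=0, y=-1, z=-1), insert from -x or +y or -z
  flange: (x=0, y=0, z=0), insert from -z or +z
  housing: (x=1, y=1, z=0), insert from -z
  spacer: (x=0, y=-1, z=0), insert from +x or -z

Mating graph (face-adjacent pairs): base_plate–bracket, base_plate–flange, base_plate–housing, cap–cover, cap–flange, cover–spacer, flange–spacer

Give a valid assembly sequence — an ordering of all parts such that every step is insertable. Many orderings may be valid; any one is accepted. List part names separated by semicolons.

1. cover@(0, -1, -1) [-x clear] — {cover}
2. cap@(0, 0, -1) [-x clear] — {cap, cover}
3. flange@(0, 0, 0) [+z clear] — {cap, cover, flange}
4. spacer@(0, -1, 0) [+x clear] — {cap, cover, flange, spacer}
5. base_plate@(0, 1, 0) [+y clear] — {base_plate, cap, cover, flange, spacer}
6. housing@(1, 1, 0) [-z clear] — {base_plate, cap, cover, flange, housing, spacer}
7. bracket@(0, 2, 0) [-x clear] — {base_plate, bracket, cap, cover, flange, housing, spacer}

cover; cap; flange; spacer; base_plate; housing; bracket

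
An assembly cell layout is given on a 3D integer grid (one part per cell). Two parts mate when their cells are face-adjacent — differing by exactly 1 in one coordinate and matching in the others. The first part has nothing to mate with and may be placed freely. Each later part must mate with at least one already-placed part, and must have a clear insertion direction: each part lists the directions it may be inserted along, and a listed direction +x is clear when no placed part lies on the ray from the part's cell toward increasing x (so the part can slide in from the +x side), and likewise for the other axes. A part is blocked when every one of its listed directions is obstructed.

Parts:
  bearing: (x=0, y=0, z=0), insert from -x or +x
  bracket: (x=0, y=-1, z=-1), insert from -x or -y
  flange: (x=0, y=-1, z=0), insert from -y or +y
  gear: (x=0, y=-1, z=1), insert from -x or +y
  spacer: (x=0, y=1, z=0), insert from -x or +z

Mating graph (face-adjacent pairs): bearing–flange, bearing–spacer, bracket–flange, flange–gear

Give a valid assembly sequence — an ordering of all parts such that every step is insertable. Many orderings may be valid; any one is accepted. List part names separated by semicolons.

gear; flange; bearing; spacer; bracket

1. gear@(0, -1, 1) [-x clear] — {gear}
2. flange@(0, -1, 0) [-y clear] — {flange, gear}
3. bearing@(0, 0, 0) [-x clear] — {bearing, flange, gear}
4. spacer@(0, 1, 0) [-x clear] — {bearing, flange, gear, spacer}
5. bracket@(0, -1, -1) [-x clear] — {bearing, bracket, flange, gear, spacer}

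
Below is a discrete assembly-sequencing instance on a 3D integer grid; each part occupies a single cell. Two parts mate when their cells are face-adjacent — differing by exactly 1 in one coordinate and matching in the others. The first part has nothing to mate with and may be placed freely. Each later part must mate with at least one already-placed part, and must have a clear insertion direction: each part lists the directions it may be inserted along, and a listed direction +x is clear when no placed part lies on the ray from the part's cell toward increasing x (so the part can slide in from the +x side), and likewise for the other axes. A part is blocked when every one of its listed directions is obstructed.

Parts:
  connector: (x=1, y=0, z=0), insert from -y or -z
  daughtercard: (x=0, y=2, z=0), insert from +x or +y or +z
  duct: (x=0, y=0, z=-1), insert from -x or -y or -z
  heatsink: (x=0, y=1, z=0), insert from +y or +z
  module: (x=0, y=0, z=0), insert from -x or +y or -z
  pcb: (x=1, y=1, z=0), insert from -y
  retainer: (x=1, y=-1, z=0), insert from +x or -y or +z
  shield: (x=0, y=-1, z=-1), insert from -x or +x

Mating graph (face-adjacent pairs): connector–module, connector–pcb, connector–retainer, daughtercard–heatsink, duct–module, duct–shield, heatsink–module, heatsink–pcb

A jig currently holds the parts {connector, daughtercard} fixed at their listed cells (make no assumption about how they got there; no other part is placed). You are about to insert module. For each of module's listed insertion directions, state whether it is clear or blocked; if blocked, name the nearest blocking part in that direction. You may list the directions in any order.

+y: blocked by daughtercard; -x: clear; -z: clear

-x: ray from module(0, 0, 0) has no placed part ⇒ clear
+y: nearest on ray is daughtercard@(0, 2, 0) ⇒ blocked
-z: ray from module(0, 0, 0) has no placed part ⇒ clear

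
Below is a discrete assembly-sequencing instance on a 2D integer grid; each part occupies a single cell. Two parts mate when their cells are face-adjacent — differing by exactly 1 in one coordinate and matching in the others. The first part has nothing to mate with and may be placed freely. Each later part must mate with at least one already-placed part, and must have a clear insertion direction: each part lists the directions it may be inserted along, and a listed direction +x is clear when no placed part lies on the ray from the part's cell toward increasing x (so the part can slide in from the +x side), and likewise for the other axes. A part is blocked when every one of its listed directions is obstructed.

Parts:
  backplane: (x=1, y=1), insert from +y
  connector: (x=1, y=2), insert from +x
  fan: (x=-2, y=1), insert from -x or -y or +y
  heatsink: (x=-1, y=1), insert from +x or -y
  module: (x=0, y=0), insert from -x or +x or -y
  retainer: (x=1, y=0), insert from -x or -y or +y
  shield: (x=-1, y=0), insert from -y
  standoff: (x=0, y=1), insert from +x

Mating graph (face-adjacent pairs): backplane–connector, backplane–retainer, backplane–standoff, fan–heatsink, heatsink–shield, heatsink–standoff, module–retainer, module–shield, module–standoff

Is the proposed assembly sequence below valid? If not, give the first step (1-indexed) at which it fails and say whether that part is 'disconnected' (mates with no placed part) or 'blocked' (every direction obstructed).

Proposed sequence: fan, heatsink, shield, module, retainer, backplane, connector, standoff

Invalid at step 8 (blocked)

1. fan@(-2, 1) [-x clear] — {fan}
2. heatsink@(-1, 1) [+x clear] — {fan, heatsink}
3. shield@(-1, 0) [-y clear] — {fan, heatsink, shield}
4. module@(0, 0) [+x clear] — {fan, heatsink, module, shield}
5. retainer@(1, 0) [-y clear] — {fan, heatsink, module, retainer, shield}
6. backplane@(1, 1) [+y clear] — {backplane, fan, heatsink, module, retainer, shield}
7. connector@(1, 2) [+x clear] — {backplane, connector, fan, heatsink, module, retainer, shield}
8. standoff@(0, 1) — +x all obstructed ⇒ blocked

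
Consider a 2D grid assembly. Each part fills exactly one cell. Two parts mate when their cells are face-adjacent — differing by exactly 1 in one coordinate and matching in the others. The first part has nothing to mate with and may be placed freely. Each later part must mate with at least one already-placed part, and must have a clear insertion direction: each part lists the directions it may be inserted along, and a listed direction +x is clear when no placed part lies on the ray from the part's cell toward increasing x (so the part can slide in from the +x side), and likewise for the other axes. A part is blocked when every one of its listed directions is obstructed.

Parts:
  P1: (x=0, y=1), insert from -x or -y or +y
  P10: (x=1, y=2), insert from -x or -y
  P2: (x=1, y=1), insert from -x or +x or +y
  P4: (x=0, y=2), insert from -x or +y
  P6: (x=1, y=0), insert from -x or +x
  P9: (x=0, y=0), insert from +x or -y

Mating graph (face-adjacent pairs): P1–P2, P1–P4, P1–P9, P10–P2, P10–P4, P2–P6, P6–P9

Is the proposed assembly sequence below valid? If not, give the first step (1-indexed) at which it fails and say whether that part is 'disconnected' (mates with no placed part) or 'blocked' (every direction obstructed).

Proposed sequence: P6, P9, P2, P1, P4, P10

1. P6@(1, 0) [-x clear] — {P6}
2. P9@(0, 0) [-y clear] — {P6, P9}
3. P2@(1, 1) [-x clear] — {P2, P6, P9}
4. P1@(0, 1) [-x clear] — {P1, P2, P6, P9}
5. P4@(0, 2) [-x clear] — {P1, P2, P4, P6, P9}
6. P10@(1, 2) — -x/-y all obstructed ⇒ blocked

Invalid at step 6 (blocked)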